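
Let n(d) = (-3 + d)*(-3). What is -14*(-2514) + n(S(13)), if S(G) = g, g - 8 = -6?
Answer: 35199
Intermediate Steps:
g = 2 (g = 8 - 6 = 2)
S(G) = 2
n(d) = 9 - 3*d
-14*(-2514) + n(S(13)) = -14*(-2514) + (9 - 3*2) = 35196 + (9 - 6) = 35196 + 3 = 35199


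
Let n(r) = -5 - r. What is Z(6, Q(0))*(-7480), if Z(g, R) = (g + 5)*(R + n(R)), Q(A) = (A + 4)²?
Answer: 411400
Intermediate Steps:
Q(A) = (4 + A)²
Z(g, R) = -25 - 5*g (Z(g, R) = (g + 5)*(R + (-5 - R)) = (5 + g)*(-5) = -25 - 5*g)
Z(6, Q(0))*(-7480) = (-25 - 5*6)*(-7480) = (-25 - 30)*(-7480) = -55*(-7480) = 411400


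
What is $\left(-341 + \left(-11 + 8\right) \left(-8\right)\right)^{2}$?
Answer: $100489$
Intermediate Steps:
$\left(-341 + \left(-11 + 8\right) \left(-8\right)\right)^{2} = \left(-341 - -24\right)^{2} = \left(-341 + 24\right)^{2} = \left(-317\right)^{2} = 100489$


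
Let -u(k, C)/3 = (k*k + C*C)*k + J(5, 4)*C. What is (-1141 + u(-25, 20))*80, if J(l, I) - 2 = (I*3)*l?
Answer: 5761120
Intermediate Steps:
J(l, I) = 2 + 3*I*l (J(l, I) = 2 + (I*3)*l = 2 + (3*I)*l = 2 + 3*I*l)
u(k, C) = -186*C - 3*k*(C**2 + k**2) (u(k, C) = -3*((k*k + C*C)*k + (2 + 3*4*5)*C) = -3*((k**2 + C**2)*k + (2 + 60)*C) = -3*((C**2 + k**2)*k + 62*C) = -3*(k*(C**2 + k**2) + 62*C) = -3*(62*C + k*(C**2 + k**2)) = -186*C - 3*k*(C**2 + k**2))
(-1141 + u(-25, 20))*80 = (-1141 + (-186*20 - 3*(-25)**3 - 3*(-25)*20**2))*80 = (-1141 + (-3720 - 3*(-15625) - 3*(-25)*400))*80 = (-1141 + (-3720 + 46875 + 30000))*80 = (-1141 + 73155)*80 = 72014*80 = 5761120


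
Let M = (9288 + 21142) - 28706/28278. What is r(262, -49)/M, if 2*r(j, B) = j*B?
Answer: -90758241/430235417 ≈ -0.21095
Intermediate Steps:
M = 430235417/14139 (M = 30430 - 28706*1/28278 = 30430 - 14353/14139 = 430235417/14139 ≈ 30429.)
r(j, B) = B*j/2 (r(j, B) = (j*B)/2 = (B*j)/2 = B*j/2)
r(262, -49)/M = ((½)*(-49)*262)/(430235417/14139) = -6419*14139/430235417 = -90758241/430235417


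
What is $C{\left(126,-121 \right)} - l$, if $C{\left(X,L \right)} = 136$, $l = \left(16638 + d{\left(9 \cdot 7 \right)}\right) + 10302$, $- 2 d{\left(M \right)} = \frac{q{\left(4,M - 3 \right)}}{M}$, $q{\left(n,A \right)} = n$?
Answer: $- \frac{1688650}{63} \approx -26804.0$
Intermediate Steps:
$d{\left(M \right)} = - \frac{2}{M}$ ($d{\left(M \right)} = - \frac{4 \frac{1}{M}}{2} = - \frac{2}{M}$)
$l = \frac{1697218}{63}$ ($l = \left(16638 - \frac{2}{9 \cdot 7}\right) + 10302 = \left(16638 - \frac{2}{63}\right) + 10302 = \frac{1048192}{63} + 10302 = \frac{1697218}{63} \approx 26940.0$)
$C{\left(126,-121 \right)} - l = 136 - \frac{1697218}{63} = - \frac{1688650}{63}$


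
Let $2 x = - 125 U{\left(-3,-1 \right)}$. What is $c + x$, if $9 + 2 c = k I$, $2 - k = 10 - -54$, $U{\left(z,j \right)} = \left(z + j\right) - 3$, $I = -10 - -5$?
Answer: $588$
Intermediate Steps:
$I = -5$ ($I = -10 + 5 = -5$)
$U{\left(z,j \right)} = -3 + j + z$ ($U{\left(z,j \right)} = \left(j + z\right) - 3 = -3 + j + z$)
$x = \frac{875}{2}$ ($x = \frac{\left(-125\right) \left(-3 - 1 - 3\right)}{2} = \frac{\left(-125\right) \left(-7\right)}{2} = \frac{1}{2} \cdot 875 = \frac{875}{2} \approx 437.5$)
$k = -62$ ($k = 2 - \left(10 - -54\right) = 2 - \left(10 + 54\right) = 2 - 64 = -62$)
$c = \frac{301}{2}$ ($c = - \frac{9}{2} + \frac{\left(-62\right) \left(-5\right)}{2} = - \frac{9}{2} + \frac{1}{2} \cdot 310 = - \frac{9}{2} + 155 = \frac{301}{2} \approx 150.5$)
$c + x = \frac{301}{2} + \frac{875}{2} = 588$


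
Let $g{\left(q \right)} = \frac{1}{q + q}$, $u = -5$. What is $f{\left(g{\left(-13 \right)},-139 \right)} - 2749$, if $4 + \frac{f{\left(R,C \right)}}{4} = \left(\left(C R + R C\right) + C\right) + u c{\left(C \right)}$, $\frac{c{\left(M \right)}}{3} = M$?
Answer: $\frac{65803}{13} \approx 5061.8$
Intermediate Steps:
$g{\left(q \right)} = \frac{1}{2 q}$
$c{\left(M \right)} = 3 M$
$f{\left(R,C \right)} = -16 - 56 C + 8 C R$ ($f{\left(R,C \right)} = -16 + 4 \left(\left(\left(C R + R C\right) + C\right) - 5 \cdot 3 C\right) = -16 + 4 \left(\left(\left(C R + C R\right) + C\right) - 15 C\right) = -16 + 4 \left(\left(2 C R + C\right) - 15 C\right) = -16 + 4 \left(\left(C + 2 C R\right) - 15 C\right) = -16 + 4 \left(- 14 C + 2 C R\right) = -16 + \left(- 56 C + 8 C R\right) = -16 - 56 C + 8 C R$)
$f{\left(g{\left(-13 \right)},-139 \right)} - 2749 = \left(-16 - -7784 + 8 \left(-139\right) \frac{1}{2 \left(-13\right)}\right) - 2749 = \left(-16 + 7784 + 8 \left(-139\right) \frac{1}{2} \left(- \frac{1}{13}\right)\right) - 2749 = \left(-16 + 7784 + 8 \left(-139\right) \left(- \frac{1}{26}\right)\right) - 2749 = \left(-16 + 7784 + \frac{556}{13}\right) - 2749 = \frac{101540}{13} - 2749 = \frac{65803}{13}$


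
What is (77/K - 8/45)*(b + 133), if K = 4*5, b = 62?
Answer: 8593/12 ≈ 716.08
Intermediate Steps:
K = 20
(77/K - 8/45)*(b + 133) = (77/20 - 8/45)*(62 + 133) = (77*(1/20) - 8*1/45)*195 = (77/20 - 8/45)*195 = (661/180)*195 = 8593/12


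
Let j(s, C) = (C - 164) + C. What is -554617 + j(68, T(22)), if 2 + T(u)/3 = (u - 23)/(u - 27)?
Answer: -2773959/5 ≈ -5.5479e+5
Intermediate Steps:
T(u) = -6 + 3*(-23 + u)/(-27 + u) (T(u) = -6 + 3*((u - 23)/(u - 27)) = -6 + 3*((-23 + u)/(-27 + u)) = -6 + 3*(-23 + u)/(-27 + u))
j(s, C) = -164 + 2*C (j(s, C) = (-164 + C) + C = -164 + 2*C)
-554617 + j(68, T(22)) = -554617 + (-164 + 2*(3*(31 - 1*22)/(-27 + 22))) = -554617 + (-164 + 2*(3*(31 - 22)/(-5))) = -554617 + (-164 + 2*(3*(-1/5)*9)) = -554617 + (-164 + 2*(-27/5)) = -554617 + (-164 - 54/5) = -554617 - 874/5 = -2773959/5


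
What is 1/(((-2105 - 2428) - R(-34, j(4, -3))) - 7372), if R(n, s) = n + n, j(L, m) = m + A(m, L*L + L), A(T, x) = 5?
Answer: -1/11837 ≈ -8.4481e-5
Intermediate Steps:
j(L, m) = 5 + m (j(L, m) = m + 5 = 5 + m)
R(n, s) = 2*n
1/(((-2105 - 2428) - R(-34, j(4, -3))) - 7372) = 1/(((-2105 - 2428) - 2*(-34)) - 7372) = 1/((-4533 - 1*(-68)) - 7372) = 1/((-4533 + 68) - 7372) = 1/(-4465 - 7372) = 1/(-11837) = -1/11837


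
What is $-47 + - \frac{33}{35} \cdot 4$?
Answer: $- \frac{1777}{35} \approx -50.771$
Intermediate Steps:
$-47 + - \frac{33}{35} \cdot 4 = -47 + \left(-33\right) \frac{1}{35} \cdot 4 = -47 - \frac{132}{35} = - \frac{1777}{35}$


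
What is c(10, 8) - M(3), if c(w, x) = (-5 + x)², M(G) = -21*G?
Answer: 72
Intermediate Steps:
c(10, 8) - M(3) = (-5 + 8)² - (-21)*3 = 3² - 1*(-63) = 9 + 63 = 72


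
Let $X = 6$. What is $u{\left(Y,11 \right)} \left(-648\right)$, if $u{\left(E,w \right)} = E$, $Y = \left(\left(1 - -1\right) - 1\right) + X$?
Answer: $-4536$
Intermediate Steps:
$Y = 7$ ($Y = \left(\left(1 - -1\right) - 1\right) + 6 = \left(\left(1 + 1\right) - 1\right) + 6 = \left(2 - 1\right) + 6 = 1 + 6 = 7$)
$u{\left(Y,11 \right)} \left(-648\right) = 7 \left(-648\right) = -4536$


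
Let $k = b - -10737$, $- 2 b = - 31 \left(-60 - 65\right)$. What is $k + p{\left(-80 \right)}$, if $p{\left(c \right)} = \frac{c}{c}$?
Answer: $\frac{17601}{2} \approx 8800.5$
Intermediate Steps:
$b = - \frac{3875}{2}$ ($b = - \frac{\left(-31\right) \left(-60 - 65\right)}{2} = - \frac{\left(-31\right) \left(-125\right)}{2} = \left(- \frac{1}{2}\right) 3875 = - \frac{3875}{2} \approx -1937.5$)
$p{\left(c \right)} = 1$
$k = \frac{17599}{2}$ ($k = - \frac{3875}{2} - -10737 = - \frac{3875}{2} + 10737 = \frac{17599}{2} \approx 8799.5$)
$k + p{\left(-80 \right)} = \frac{17599}{2} + 1 = \frac{17601}{2}$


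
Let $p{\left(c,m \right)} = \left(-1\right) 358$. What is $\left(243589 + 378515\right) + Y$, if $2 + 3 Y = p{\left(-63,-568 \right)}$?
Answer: $621984$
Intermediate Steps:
$p{\left(c,m \right)} = -358$
$Y = -120$ ($Y = - \frac{2}{3} + \frac{1}{3} \left(-358\right) = - \frac{2}{3} - \frac{358}{3} = -120$)
$\left(243589 + 378515\right) + Y = \left(243589 + 378515\right) - 120 = 622104 - 120 = 621984$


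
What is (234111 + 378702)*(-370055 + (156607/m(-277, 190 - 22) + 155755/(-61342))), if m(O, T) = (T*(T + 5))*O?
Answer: -18665476624966068756347/82307959496 ≈ -2.2678e+11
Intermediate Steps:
m(O, T) = O*T*(5 + T) (m(O, T) = (T*(5 + T))*O = O*T*(5 + T))
(234111 + 378702)*(-370055 + (156607/m(-277, 190 - 22) + 155755/(-61342))) = (234111 + 378702)*(-370055 + (156607/((-277*(190 - 22)*(5 + (190 - 22)))) + 155755/(-61342))) = 612813*(-370055 + (156607/((-277*168*(5 + 168))) + 155755*(-1/61342))) = 612813*(-370055 + (156607/((-277*168*173)) - 155755/61342)) = 612813*(-370055 + (156607/(-8050728) - 155755/61342)) = 612813*(-370055 + (156607*(-1/8050728) - 155755/61342)) = 612813*(-370055 + (-156607/8050728 - 155755/61342)) = 612813*(-370055 - 631773863117/246923878488) = 612813*(-91376047627739957/246923878488) = -18665476624966068756347/82307959496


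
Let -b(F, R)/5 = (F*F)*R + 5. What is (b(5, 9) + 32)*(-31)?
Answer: 34658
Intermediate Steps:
b(F, R) = -25 - 5*R*F² (b(F, R) = -5*((F*F)*R + 5) = -5*(F²*R + 5) = -5*(R*F² + 5) = -5*(5 + R*F²) = -25 - 5*R*F²)
(b(5, 9) + 32)*(-31) = ((-25 - 5*9*5²) + 32)*(-31) = ((-25 - 5*9*25) + 32)*(-31) = ((-25 - 1125) + 32)*(-31) = (-1150 + 32)*(-31) = -1118*(-31) = 34658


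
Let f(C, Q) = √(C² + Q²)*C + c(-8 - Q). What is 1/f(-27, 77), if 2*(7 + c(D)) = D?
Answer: 22/2156103 - 4*√6658/718701 ≈ -0.00044393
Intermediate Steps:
c(D) = -7 + D/2
f(C, Q) = -11 - Q/2 + C*√(C² + Q²) (f(C, Q) = √(C² + Q²)*C + (-7 + (-8 - Q)/2) = C*√(C² + Q²) + (-7 + (-4 - Q/2)) = C*√(C² + Q²) + (-11 - Q/2) = -11 - Q/2 + C*√(C² + Q²))
1/f(-27, 77) = 1/(-11 - ½*77 - 27*√((-27)² + 77²)) = 1/(-11 - 77/2 - 27*√(729 + 5929)) = 1/(-11 - 77/2 - 27*√6658) = 1/(-99/2 - 27*√6658)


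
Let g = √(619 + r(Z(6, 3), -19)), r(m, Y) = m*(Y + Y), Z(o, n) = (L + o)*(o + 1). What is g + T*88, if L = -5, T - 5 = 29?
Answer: 2992 + √353 ≈ 3010.8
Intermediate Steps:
T = 34 (T = 5 + 29 = 34)
Z(o, n) = (1 + o)*(-5 + o) (Z(o, n) = (-5 + o)*(o + 1) = (-5 + o)*(1 + o) = (1 + o)*(-5 + o))
r(m, Y) = 2*Y*m (r(m, Y) = m*(2*Y) = 2*Y*m)
g = √353 (g = √(619 + 2*(-19)*(-5 + 6² - 4*6)) = √(619 + 2*(-19)*(-5 + 36 - 24)) = √(619 + 2*(-19)*7) = √(619 - 266) = √353 ≈ 18.788)
g + T*88 = √353 + 34*88 = √353 + 2992 = 2992 + √353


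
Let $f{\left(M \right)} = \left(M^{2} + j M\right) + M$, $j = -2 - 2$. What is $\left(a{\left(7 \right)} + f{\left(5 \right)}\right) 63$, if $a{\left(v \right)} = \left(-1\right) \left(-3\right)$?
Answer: $819$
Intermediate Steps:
$j = -4$ ($j = -2 - 2 = -4$)
$a{\left(v \right)} = 3$
$f{\left(M \right)} = M^{2} - 3 M$ ($f{\left(M \right)} = \left(M^{2} - 4 M\right) + M = M^{2} - 3 M$)
$\left(a{\left(7 \right)} + f{\left(5 \right)}\right) 63 = \left(3 + 5 \left(-3 + 5\right)\right) 63 = \left(3 + 5 \cdot 2\right) 63 = \left(3 + 10\right) 63 = 13 \cdot 63 = 819$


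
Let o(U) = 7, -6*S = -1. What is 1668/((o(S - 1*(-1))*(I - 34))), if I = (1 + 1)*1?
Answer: -417/56 ≈ -7.4464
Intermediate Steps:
S = ⅙ (S = -⅙*(-1) = ⅙ ≈ 0.16667)
I = 2 (I = 2*1 = 2)
1668/((o(S - 1*(-1))*(I - 34))) = 1668/((7*(2 - 34))) = 1668/((7*(-32))) = 1668/(-224) = 1668*(-1/224) = -417/56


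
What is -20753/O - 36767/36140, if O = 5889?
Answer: -74348791/16371420 ≈ -4.5414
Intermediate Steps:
-20753/O - 36767/36140 = -20753/5889 - 36767/36140 = -74348791/16371420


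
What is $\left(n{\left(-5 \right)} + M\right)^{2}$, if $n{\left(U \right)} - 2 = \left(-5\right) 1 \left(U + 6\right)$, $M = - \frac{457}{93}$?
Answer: $\frac{541696}{8649} \approx 62.631$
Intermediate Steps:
$M = - \frac{457}{93}$ ($M = \left(-457\right) \frac{1}{93} = - \frac{457}{93} \approx -4.914$)
$n{\left(U \right)} = -28 - 5 U$ ($n{\left(U \right)} = 2 + \left(-5\right) 1 \left(U + 6\right) = 2 - 5 \left(6 + U\right) = 2 - \left(30 + 5 U\right) = -28 - 5 U$)
$\left(n{\left(-5 \right)} + M\right)^{2} = \left(\left(-28 - -25\right) - \frac{457}{93}\right)^{2} = \left(\left(-28 + 25\right) - \frac{457}{93}\right)^{2} = \left(-3 - \frac{457}{93}\right)^{2} = \left(- \frac{736}{93}\right)^{2} = \frac{541696}{8649}$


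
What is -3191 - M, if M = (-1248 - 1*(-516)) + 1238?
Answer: -3697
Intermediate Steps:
M = 506 (M = (-1248 + 516) + 1238 = -732 + 1238 = 506)
-3191 - M = -3191 - 1*506 = -3191 - 506 = -3697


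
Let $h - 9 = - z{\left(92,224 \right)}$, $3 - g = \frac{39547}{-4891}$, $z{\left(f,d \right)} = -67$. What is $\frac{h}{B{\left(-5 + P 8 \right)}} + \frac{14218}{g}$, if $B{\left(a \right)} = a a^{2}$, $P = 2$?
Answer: $\frac{46281088749}{36083410} \approx 1282.6$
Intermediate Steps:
$g = \frac{54220}{4891}$ ($g = 3 - \frac{39547}{-4891} = 3 - 39547 \left(- \frac{1}{4891}\right) = 3 - - \frac{39547}{4891} = 3 + \frac{39547}{4891} = \frac{54220}{4891} \approx 11.086$)
$B{\left(a \right)} = a^{3}$
$h = 76$ ($h = 9 - -67 = 9 + 67 = 76$)
$\frac{h}{B{\left(-5 + P 8 \right)}} + \frac{14218}{g} = \frac{76}{\left(-5 + 2 \cdot 8\right)^{3}} + \frac{14218}{\frac{54220}{4891}} = \frac{76}{\left(-5 + 16\right)^{3}} + 14218 \cdot \frac{4891}{54220} = \frac{76}{11^{3}} + \frac{34770119}{27110} = \frac{76}{1331} + \frac{34770119}{27110} = \frac{46281088749}{36083410}$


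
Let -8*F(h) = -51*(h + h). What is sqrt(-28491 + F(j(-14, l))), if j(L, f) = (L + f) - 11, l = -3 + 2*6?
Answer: I*sqrt(28695) ≈ 169.4*I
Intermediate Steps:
l = 9 (l = -3 + 12 = 9)
j(L, f) = -11 + L + f
F(h) = 51*h/4 (F(h) = -(-51)*(h + h)/8 = -(-51)*2*h/8 = -(-51)*h/4 = 51*h/4)
sqrt(-28491 + F(j(-14, l))) = sqrt(-28491 + 51*(-11 - 14 + 9)/4) = sqrt(-28491 + (51/4)*(-16)) = sqrt(-28491 - 204) = sqrt(-28695) = I*sqrt(28695)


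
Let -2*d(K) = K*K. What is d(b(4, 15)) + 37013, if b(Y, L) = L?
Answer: 73801/2 ≈ 36901.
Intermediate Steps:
d(K) = -K²/2 (d(K) = -K*K/2 = -K²/2)
d(b(4, 15)) + 37013 = -½*15² + 37013 = -½*225 + 37013 = -225/2 + 37013 = 73801/2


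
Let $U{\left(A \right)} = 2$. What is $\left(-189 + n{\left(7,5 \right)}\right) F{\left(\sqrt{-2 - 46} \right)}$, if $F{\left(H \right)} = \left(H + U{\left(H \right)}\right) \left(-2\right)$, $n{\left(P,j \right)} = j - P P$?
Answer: $932 + 1864 i \sqrt{3} \approx 932.0 + 3228.5 i$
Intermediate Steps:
$n{\left(P,j \right)} = j - P^{2}$
$F{\left(H \right)} = -4 - 2 H$ ($F{\left(H \right)} = \left(H + 2\right) \left(-2\right) = \left(2 + H\right) \left(-2\right) = -4 - 2 H$)
$\left(-189 + n{\left(7,5 \right)}\right) F{\left(\sqrt{-2 - 46} \right)} = \left(-189 + \left(5 - 7^{2}\right)\right) \left(-4 - 2 \sqrt{-2 - 46}\right) = \left(-189 + \left(5 - 49\right)\right) \left(-4 - 2 \sqrt{-48}\right) = \left(-189 + \left(5 - 49\right)\right) \left(-4 - 2 \cdot 4 i \sqrt{3}\right) = \left(-189 - 44\right) \left(-4 - 8 i \sqrt{3}\right) = - 233 \left(-4 - 8 i \sqrt{3}\right) = 932 + 1864 i \sqrt{3}$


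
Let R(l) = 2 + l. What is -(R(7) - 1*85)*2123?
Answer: 161348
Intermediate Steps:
-(R(7) - 1*85)*2123 = -((2 + 7) - 1*85)*2123 = -(9 - 85)*2123 = -1*(-76)*2123 = 76*2123 = 161348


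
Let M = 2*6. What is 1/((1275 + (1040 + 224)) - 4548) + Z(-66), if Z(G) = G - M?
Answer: -156703/2009 ≈ -78.000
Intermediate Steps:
M = 12
Z(G) = -12 + G (Z(G) = G - 1*12 = G - 12 = -12 + G)
1/((1275 + (1040 + 224)) - 4548) + Z(-66) = 1/((1275 + (1040 + 224)) - 4548) + (-12 - 66) = 1/((1275 + 1264) - 4548) - 78 = 1/(2539 - 4548) - 78 = 1/(-2009) - 78 = -1/2009 - 78 = -156703/2009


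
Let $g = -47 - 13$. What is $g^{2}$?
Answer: $3600$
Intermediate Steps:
$g = -60$ ($g = -47 - 13 = -60$)
$g^{2} = \left(-60\right)^{2} = 3600$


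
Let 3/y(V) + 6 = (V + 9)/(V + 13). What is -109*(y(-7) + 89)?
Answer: -163936/17 ≈ -9643.3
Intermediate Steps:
y(V) = 3/(-6 + (9 + V)/(13 + V)) (y(V) = 3/(-6 + (V + 9)/(V + 13)) = 3/(-6 + (9 + V)/(13 + V)))
-109*(y(-7) + 89) = -109*(3*(-13 - 1*(-7))/(69 + 5*(-7)) + 89) = -109*(3*(-13 + 7)/(69 - 35) + 89) = -109*(3*(-6)/34 + 89) = -109*(3*(1/34)*(-6) + 89) = -109*(-9/17 + 89) = -109*1504/17 = -163936/17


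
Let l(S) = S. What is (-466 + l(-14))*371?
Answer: -178080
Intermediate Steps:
(-466 + l(-14))*371 = (-466 - 14)*371 = -480*371 = -178080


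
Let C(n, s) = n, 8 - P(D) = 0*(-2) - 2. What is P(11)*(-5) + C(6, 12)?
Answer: -44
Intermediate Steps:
P(D) = 10 (P(D) = 8 - (0*(-2) - 2) = 8 - (0 - 2) = 8 - 1*(-2) = 8 + 2 = 10)
P(11)*(-5) + C(6, 12) = 10*(-5) + 6 = -50 + 6 = -44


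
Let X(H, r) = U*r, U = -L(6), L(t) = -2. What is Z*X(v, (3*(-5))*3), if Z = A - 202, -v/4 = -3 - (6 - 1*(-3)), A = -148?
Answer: 31500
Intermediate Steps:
v = 48 (v = -4*(-3 - (6 - 1*(-3))) = -4*(-3 - (6 + 3)) = -4*(-3 - 1*9) = -4*(-3 - 9) = -4*(-12) = 48)
U = 2 (U = -1*(-2) = 2)
Z = -350 (Z = -148 - 202 = -350)
X(H, r) = 2*r
Z*X(v, (3*(-5))*3) = -700*(3*(-5))*3 = -700*(-15*3) = -700*(-45) = -350*(-90) = 31500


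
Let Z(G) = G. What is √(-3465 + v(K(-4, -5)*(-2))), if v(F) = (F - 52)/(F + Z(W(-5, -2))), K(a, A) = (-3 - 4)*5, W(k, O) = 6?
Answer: 3*I*√555902/38 ≈ 58.862*I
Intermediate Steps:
K(a, A) = -35 (K(a, A) = -7*5 = -35)
v(F) = (-52 + F)/(6 + F) (v(F) = (F - 52)/(F + 6) = (-52 + F)/(6 + F))
√(-3465 + v(K(-4, -5)*(-2))) = √(-3465 + (-52 - 35*(-2))/(6 - 35*(-2))) = √(-3465 + (-52 + 70)/(6 + 70)) = √(-3465 + 18/76) = √(-3465 + (1/76)*18) = √(-3465 + 9/38) = √(-131661/38) = 3*I*√555902/38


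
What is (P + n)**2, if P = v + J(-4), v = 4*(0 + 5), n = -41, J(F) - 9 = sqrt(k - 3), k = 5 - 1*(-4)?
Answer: (12 - sqrt(6))**2 ≈ 91.212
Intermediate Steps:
k = 9 (k = 5 + 4 = 9)
J(F) = 9 + sqrt(6) (J(F) = 9 + sqrt(9 - 3) = 9 + sqrt(6))
v = 20 (v = 4*5 = 20)
P = 29 + sqrt(6) (P = 20 + (9 + sqrt(6)) = 29 + sqrt(6) ≈ 31.449)
(P + n)**2 = ((29 + sqrt(6)) - 41)**2 = (-12 + sqrt(6))**2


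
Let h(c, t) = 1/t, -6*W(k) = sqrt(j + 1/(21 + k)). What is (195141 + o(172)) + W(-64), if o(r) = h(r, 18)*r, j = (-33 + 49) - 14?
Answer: 1756355/9 - sqrt(3655)/258 ≈ 1.9515e+5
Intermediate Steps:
j = 2 (j = 16 - 14 = 2)
W(k) = -sqrt(2 + 1/(21 + k))/6
o(r) = r/18
(195141 + o(172)) + W(-64) = (195141 + (1/18)*172) - sqrt(85)*sqrt(-1/(21 - 64))/6 = (195141 + 86/9) - sqrt(85)*sqrt(-1/(-43))/6 = 1756355/9 - sqrt(3655)/43/6 = 1756355/9 - sqrt(3655)/258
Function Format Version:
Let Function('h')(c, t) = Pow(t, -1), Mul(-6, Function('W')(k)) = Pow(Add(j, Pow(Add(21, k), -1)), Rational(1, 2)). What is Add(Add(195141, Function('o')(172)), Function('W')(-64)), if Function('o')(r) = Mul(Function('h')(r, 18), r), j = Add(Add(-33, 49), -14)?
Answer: Add(Rational(1756355, 9), Mul(Rational(-1, 258), Pow(3655, Rational(1, 2)))) ≈ 1.9515e+5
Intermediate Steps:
j = 2 (j = Add(16, -14) = 2)
Function('W')(k) = Mul(Rational(-1, 6), Pow(Add(2, Pow(Add(21, k), -1)), Rational(1, 2)))
Function('o')(r) = Mul(Rational(1, 18), r) (Function('o')(r) = Mul(Pow(18, -1), r) = Mul(Rational(1, 18), r))
Add(Add(195141, Function('o')(172)), Function('W')(-64)) = Add(Add(195141, Mul(Rational(1, 18), 172)), Mul(Rational(-1, 6), Pow(Mul(Pow(Add(21, -64), -1), Add(43, Mul(2, -64))), Rational(1, 2)))) = Add(Add(195141, Rational(86, 9)), Mul(Rational(-1, 6), Pow(Mul(Pow(-43, -1), Add(43, -128)), Rational(1, 2)))) = Add(Rational(1756355, 9), Mul(Rational(-1, 6), Pow(Mul(Rational(-1, 43), -85), Rational(1, 2)))) = Add(Rational(1756355, 9), Mul(Rational(-1, 6), Pow(Rational(85, 43), Rational(1, 2)))) = Add(Rational(1756355, 9), Mul(Rational(-1, 6), Mul(Rational(1, 43), Pow(3655, Rational(1, 2))))) = Add(Rational(1756355, 9), Mul(Rational(-1, 258), Pow(3655, Rational(1, 2))))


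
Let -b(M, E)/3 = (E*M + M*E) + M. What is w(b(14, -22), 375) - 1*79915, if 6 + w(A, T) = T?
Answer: -79546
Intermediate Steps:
b(M, E) = -3*M - 6*E*M (b(M, E) = -3*((E*M + M*E) + M) = -3*((E*M + E*M) + M) = -3*(2*E*M + M) = -3*(M + 2*E*M) = -3*M - 6*E*M)
w(A, T) = -6 + T
w(b(14, -22), 375) - 1*79915 = (-6 + 375) - 1*79915 = 369 - 79915 = -79546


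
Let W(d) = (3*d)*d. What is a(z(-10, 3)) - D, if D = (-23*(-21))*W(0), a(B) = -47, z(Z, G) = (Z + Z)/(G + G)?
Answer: -47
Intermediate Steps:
W(d) = 3*d**2
z(Z, G) = Z/G (z(Z, G) = (2*Z)/((2*G)) = (2*Z)*(1/(2*G)) = Z/G)
D = 0 (D = (-23*(-21))*(3*0**2) = 483*(3*0) = 483*0 = 0)
a(z(-10, 3)) - D = -47 - 1*0 = -47 + 0 = -47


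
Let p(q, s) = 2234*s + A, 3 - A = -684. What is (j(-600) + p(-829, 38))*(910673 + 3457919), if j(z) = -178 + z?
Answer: 370460970192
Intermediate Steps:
A = 687 (A = 3 - 1*(-684) = 3 + 684 = 687)
p(q, s) = 687 + 2234*s (p(q, s) = 2234*s + 687 = 687 + 2234*s)
(j(-600) + p(-829, 38))*(910673 + 3457919) = ((-178 - 600) + (687 + 2234*38))*(910673 + 3457919) = (-778 + (687 + 84892))*4368592 = (-778 + 85579)*4368592 = 84801*4368592 = 370460970192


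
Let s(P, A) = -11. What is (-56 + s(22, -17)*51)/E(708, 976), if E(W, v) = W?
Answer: -617/708 ≈ -0.87147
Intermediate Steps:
(-56 + s(22, -17)*51)/E(708, 976) = (-56 - 11*51)/708 = (-56 - 561)*(1/708) = -617*1/708 = -617/708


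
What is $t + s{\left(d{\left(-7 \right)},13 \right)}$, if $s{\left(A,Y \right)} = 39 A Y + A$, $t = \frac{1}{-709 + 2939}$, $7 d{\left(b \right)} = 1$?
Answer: $\frac{1132847}{15610} \approx 72.572$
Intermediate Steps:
$d{\left(b \right)} = \frac{1}{7}$ ($d{\left(b \right)} = \frac{1}{7} \cdot 1 = \frac{1}{7}$)
$t = \frac{1}{2230} \approx 0.00044843$
$s{\left(A,Y \right)} = A + 39 A Y$ ($s{\left(A,Y \right)} = 39 A Y + A = A + 39 A Y$)
$t + s{\left(d{\left(-7 \right)},13 \right)} = \frac{1}{2230} + \frac{1 + 39 \cdot 13}{7} = \frac{1}{2230} + \frac{1 + 507}{7} = \frac{1}{2230} + \frac{1}{7} \cdot 508 = \frac{1}{2230} + \frac{508}{7} = \frac{1132847}{15610}$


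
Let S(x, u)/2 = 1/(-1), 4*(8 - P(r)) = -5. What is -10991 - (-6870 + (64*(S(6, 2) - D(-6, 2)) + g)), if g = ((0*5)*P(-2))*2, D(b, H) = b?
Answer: -4377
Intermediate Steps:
P(r) = 37/4 (P(r) = 8 - 1/4*(-5) = 8 + 5/4 = 37/4)
S(x, u) = -2 (S(x, u) = 2/(-1) = 2*(-1) = -2)
g = 0 (g = ((0*5)*(37/4))*2 = (0*(37/4))*2 = 0*2 = 0)
-10991 - (-6870 + (64*(S(6, 2) - D(-6, 2)) + g)) = -10991 - (-6870 + (64*(-2 - 1*(-6)) + 0)) = -10991 - (-6870 + (64*(-2 + 6) + 0)) = -10991 - (-6870 + (64*4 + 0)) = -10991 - (-6870 + (256 + 0)) = -10991 - (-6870 + 256) = -10991 - 1*(-6614) = -10991 + 6614 = -4377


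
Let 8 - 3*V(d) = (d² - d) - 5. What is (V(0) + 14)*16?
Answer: 880/3 ≈ 293.33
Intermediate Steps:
V(d) = 13/3 - d²/3 + d/3 (V(d) = 8/3 - ((d² - d) - 5)/3 = 8/3 - (-5 + d² - d)/3 = 8/3 + (5/3 - d²/3 + d/3) = 13/3 - d²/3 + d/3)
(V(0) + 14)*16 = ((13/3 - ⅓*0² + (⅓)*0) + 14)*16 = ((13/3 - ⅓*0 + 0) + 14)*16 = ((13/3 + 0 + 0) + 14)*16 = (13/3 + 14)*16 = (55/3)*16 = 880/3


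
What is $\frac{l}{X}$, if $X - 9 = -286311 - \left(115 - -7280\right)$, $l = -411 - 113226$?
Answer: $\frac{37879}{97899} \approx 0.38692$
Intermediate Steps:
$l = -113637$ ($l = -411 - 113226 = -113637$)
$X = -293697$ ($X = 9 - \left(286426 + 7280\right) = 9 - 293706 = -293697$)
$\frac{l}{X} = - \frac{113637}{-293697} = \left(-113637\right) \left(- \frac{1}{293697}\right) = \frac{37879}{97899}$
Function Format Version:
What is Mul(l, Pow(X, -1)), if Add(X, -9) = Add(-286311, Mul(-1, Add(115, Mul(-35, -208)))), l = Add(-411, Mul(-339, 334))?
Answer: Rational(37879, 97899) ≈ 0.38692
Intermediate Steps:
l = -113637 (l = Add(-411, -113226) = -113637)
X = -293697 (X = Add(9, Add(-286311, Mul(-1, Add(115, Mul(-35, -208))))) = Add(9, Add(-286311, Mul(-1, Add(115, 7280)))) = Add(9, Add(-286311, Mul(-1, 7395))) = Add(9, Add(-286311, -7395)) = Add(9, -293706) = -293697)
Mul(l, Pow(X, -1)) = Mul(-113637, Pow(-293697, -1)) = Mul(-113637, Rational(-1, 293697)) = Rational(37879, 97899)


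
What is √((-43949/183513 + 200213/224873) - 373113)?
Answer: I*√5251248259449882022310505/3751556259 ≈ 610.83*I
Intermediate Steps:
√((-43949/183513 + 200213/224873) - 373113) = √(2441704072/3751556259 - 373113) = √(-1399751968760195/3751556259) = I*√5251248259449882022310505/3751556259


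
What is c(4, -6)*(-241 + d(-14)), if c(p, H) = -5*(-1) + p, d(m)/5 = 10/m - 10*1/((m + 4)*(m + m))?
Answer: -8811/4 ≈ -2202.8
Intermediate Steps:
d(m) = 50/m - 25/(m*(4 + m)) (d(m) = 5*(10/m - 10*1/((m + 4)*(m + m))) = 5*(10/m - 10*1/(2*m*(4 + m))) = 5*(10/m - 5/(m*(4 + m))) = 50/m - 25/(m*(4 + m)))
c(p, H) = 5 + p
c(4, -6)*(-241 + d(-14)) = (5 + 4)*(-241 + 25*(7 + 2*(-14))/(-14*(4 - 14))) = 9*(-241 + 25*(-1/14)*(7 - 28)/(-10)) = 9*(-241 + 25*(-1/14)*(-⅒)*(-21)) = 9*(-241 - 15/4) = 9*(-979/4) = -8811/4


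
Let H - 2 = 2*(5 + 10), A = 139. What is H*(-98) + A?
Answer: -2997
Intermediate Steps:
H = 32 (H = 2 + 2*(5 + 10) = 2 + 2*15 = 2 + 30 = 32)
H*(-98) + A = 32*(-98) + 139 = -3136 + 139 = -2997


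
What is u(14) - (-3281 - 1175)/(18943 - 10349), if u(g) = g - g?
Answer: 2228/4297 ≈ 0.51850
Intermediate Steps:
u(g) = 0
u(14) - (-3281 - 1175)/(18943 - 10349) = 0 - (-3281 - 1175)/(18943 - 10349) = 0 - (-4456)/8594 = 0 - 1*(-2228/4297) = 0 + 2228/4297 = 2228/4297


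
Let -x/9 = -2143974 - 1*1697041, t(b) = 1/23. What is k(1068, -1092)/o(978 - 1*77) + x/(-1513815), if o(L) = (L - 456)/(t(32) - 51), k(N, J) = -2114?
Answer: 226455003853/1032926435 ≈ 219.24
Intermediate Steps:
t(b) = 1/23
o(L) = 2622/293 - 23*L/1172 (o(L) = (L - 456)/(1/23 - 51) = (-456 + L)/(-1172/23) = (-456 + L)*(-23/1172) = 2622/293 - 23*L/1172)
x = 34569135 (x = -9*(-2143974 - 1*1697041) = -9*(-2143974 - 1697041) = -9*(-3841015) = 34569135)
k(1068, -1092)/o(978 - 1*77) + x/(-1513815) = -2114/(2622/293 - 23*(978 - 1*77)/1172) + 34569135/(-1513815) = -2114/(2622/293 - 23*(978 - 77)/1172) + 34569135*(-1/1513815) = -2114/(2622/293 - 23/1172*901) - 2304609/100921 = -2114/(2622/293 - 20723/1172) - 2304609/100921 = -2114/(-10235/1172) - 2304609/100921 = -2114*(-1172/10235) - 2304609/100921 = 2477608/10235 - 2304609/100921 = 226455003853/1032926435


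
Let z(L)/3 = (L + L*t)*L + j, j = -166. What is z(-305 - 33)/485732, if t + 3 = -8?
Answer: -1713909/242866 ≈ -7.0570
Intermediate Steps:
t = -11 (t = -3 - 8 = -11)
z(L) = -498 - 30*L**2 (z(L) = 3*((L + L*(-11))*L - 166) = 3*((L - 11*L)*L - 166) = 3*((-10*L)*L - 166) = 3*(-10*L**2 - 166) = 3*(-166 - 10*L**2) = -498 - 30*L**2)
z(-305 - 33)/485732 = (-498 - 30*(-305 - 33)**2)/485732 = (-498 - 30*(-338)**2)*(1/485732) = (-498 - 30*114244)*(1/485732) = (-498 - 3427320)*(1/485732) = -3427818*1/485732 = -1713909/242866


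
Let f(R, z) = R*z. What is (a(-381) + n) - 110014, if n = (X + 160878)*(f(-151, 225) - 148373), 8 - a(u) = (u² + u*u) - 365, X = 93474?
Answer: -46380978459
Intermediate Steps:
a(u) = 373 - 2*u² (a(u) = 8 - ((u² + u*u) - 365) = 8 - ((u² + u²) - 365) = 8 - (2*u² - 365) = 8 - (-365 + 2*u²) = 8 + (365 - 2*u²) = 373 - 2*u²)
n = -46380578496 (n = (93474 + 160878)*(-151*225 - 148373) = 254352*(-33975 - 148373) = 254352*(-182348) = -46380578496)
(a(-381) + n) - 110014 = ((373 - 2*(-381)²) - 46380578496) - 110014 = ((373 - 2*145161) - 46380578496) - 110014 = ((373 - 290322) - 46380578496) - 110014 = (-289949 - 46380578496) - 110014 = -46380868445 - 110014 = -46380978459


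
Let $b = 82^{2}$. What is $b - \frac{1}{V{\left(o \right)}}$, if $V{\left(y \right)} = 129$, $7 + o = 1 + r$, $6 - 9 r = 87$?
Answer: $\frac{867395}{129} \approx 6724.0$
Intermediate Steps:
$r = -9$ ($r = \frac{2}{3} - \frac{29}{3} = -9$)
$o = -15$ ($o = -7 + \left(1 - 9\right) = -7 - 8 = -15$)
$b = 6724$
$b - \frac{1}{V{\left(o \right)}} = 6724 - \frac{1}{129} = \frac{867395}{129}$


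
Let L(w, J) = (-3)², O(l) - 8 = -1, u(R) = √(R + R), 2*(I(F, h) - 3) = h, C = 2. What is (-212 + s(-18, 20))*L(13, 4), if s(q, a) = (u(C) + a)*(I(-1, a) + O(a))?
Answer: 2052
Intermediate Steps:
I(F, h) = 3 + h/2
u(R) = √2*√R (u(R) = √(2*R) = √2*√R)
O(l) = 7 (O(l) = 8 - 1 = 7)
L(w, J) = 9
s(q, a) = (2 + a)*(10 + a/2) (s(q, a) = (√2*√2 + a)*((3 + a/2) + 7) = (2 + a)*(10 + a/2))
(-212 + s(-18, 20))*L(13, 4) = (-212 + (20 + (½)*20² + 11*20))*9 = (-212 + (20 + (½)*400 + 220))*9 = (-212 + (20 + 200 + 220))*9 = (-212 + 440)*9 = 228*9 = 2052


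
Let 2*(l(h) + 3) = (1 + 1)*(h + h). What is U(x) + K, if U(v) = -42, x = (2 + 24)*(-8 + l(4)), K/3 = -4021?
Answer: -12105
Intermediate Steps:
K = -12063 (K = 3*(-4021) = -12063)
l(h) = -3 + 2*h (l(h) = -3 + ((1 + 1)*(h + h))/2 = -3 + (2*(2*h))/2 = -3 + (4*h)/2 = -3 + 2*h)
x = -78 (x = (2 + 24)*(-8 + (-3 + 2*4)) = 26*(-8 + (-3 + 8)) = 26*(-8 + 5) = 26*(-3) = -78)
U(x) + K = -42 - 12063 = -12105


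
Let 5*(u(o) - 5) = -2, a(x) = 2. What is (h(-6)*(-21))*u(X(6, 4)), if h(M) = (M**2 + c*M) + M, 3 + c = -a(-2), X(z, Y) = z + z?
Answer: -5796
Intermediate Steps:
X(z, Y) = 2*z
u(o) = 23/5 (u(o) = 5 + (1/5)*(-2) = 5 - 2/5 = 23/5)
c = -5 (c = -3 - 1*2 = -3 - 2 = -5)
h(M) = M**2 - 4*M (h(M) = (M**2 - 5*M) + M = M**2 - 4*M)
(h(-6)*(-21))*u(X(6, 4)) = (-6*(-4 - 6)*(-21))*(23/5) = (-6*(-10)*(-21))*(23/5) = (60*(-21))*(23/5) = -1260*23/5 = -5796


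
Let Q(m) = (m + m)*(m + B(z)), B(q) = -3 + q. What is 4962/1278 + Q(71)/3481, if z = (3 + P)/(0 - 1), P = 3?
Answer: 4754039/741453 ≈ 6.4118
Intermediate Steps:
z = -6 (z = (3 + 3)/(0 - 1) = 6/(-1) = 6*(-1) = -6)
Q(m) = 2*m*(-9 + m) (Q(m) = (m + m)*(m + (-3 - 6)) = (2*m)*(m - 9) = (2*m)*(-9 + m) = 2*m*(-9 + m))
4962/1278 + Q(71)/3481 = 4962/1278 + (2*71*(-9 + 71))/3481 = 4962*(1/1278) + (2*71*62)*(1/3481) = 827/213 + 8804*(1/3481) = 827/213 + 8804/3481 = 4754039/741453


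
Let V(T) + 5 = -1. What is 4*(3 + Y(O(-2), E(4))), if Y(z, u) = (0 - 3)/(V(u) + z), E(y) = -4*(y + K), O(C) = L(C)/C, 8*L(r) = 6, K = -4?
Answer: 236/17 ≈ 13.882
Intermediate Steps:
L(r) = 3/4 (L(r) = (1/8)*6 = 3/4)
V(T) = -6 (V(T) = -5 - 1 = -6)
O(C) = 3/(4*C)
E(y) = 16 - 4*y (E(y) = -4*(y - 4) = -4*(-4 + y) = 16 - 4*y)
Y(z, u) = -3/(-6 + z) (Y(z, u) = (0 - 3)/(-6 + z) = -3/(-6 + z))
4*(3 + Y(O(-2), E(4))) = 4*(3 - 3/(-6 + (3/4)/(-2))) = 4*(3 - 3/(-6 + (3/4)*(-1/2))) = 4*(3 - 3/(-6 - 3/8)) = 4*(3 - 3/(-51/8)) = 4*(3 - 3*(-8/51)) = 4*(3 + 8/17) = 4*(59/17) = 236/17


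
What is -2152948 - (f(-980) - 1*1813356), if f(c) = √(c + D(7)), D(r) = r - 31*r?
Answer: -339592 - I*√1190 ≈ -3.3959e+5 - 34.496*I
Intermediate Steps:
D(r) = -30*r
f(c) = √(-210 + c) (f(c) = √(c - 30*7) = √(c - 210) = √(-210 + c))
-2152948 - (f(-980) - 1*1813356) = -2152948 - (√(-210 - 980) - 1*1813356) = -2152948 - (√(-1190) - 1813356) = -2152948 - (I*√1190 - 1813356) = -2152948 - (-1813356 + I*√1190) = -2152948 + (1813356 - I*√1190) = -339592 - I*√1190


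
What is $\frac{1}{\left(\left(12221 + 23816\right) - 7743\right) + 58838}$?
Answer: $\frac{1}{87132} \approx 1.1477 \cdot 10^{-5}$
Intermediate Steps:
$\frac{1}{\left(\left(12221 + 23816\right) - 7743\right) + 58838} = \frac{1}{\left(36037 - 7743\right) + 58838} = \frac{1}{28294 + 58838} = \frac{1}{87132}$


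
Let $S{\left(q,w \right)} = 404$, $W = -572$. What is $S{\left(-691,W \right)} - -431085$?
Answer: $431489$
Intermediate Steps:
$S{\left(-691,W \right)} - -431085 = 404 - -431085 = 404 + 431085 = 431489$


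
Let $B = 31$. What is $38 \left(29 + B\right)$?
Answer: $2280$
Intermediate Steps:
$38 \left(29 + B\right) = 38 \left(29 + 31\right) = 38 \cdot 60 = 2280$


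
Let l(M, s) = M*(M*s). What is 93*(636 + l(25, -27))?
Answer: -1510227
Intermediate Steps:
l(M, s) = s*M**2
93*(636 + l(25, -27)) = 93*(636 - 27*25**2) = 93*(636 - 27*625) = 93*(636 - 16875) = 93*(-16239) = -1510227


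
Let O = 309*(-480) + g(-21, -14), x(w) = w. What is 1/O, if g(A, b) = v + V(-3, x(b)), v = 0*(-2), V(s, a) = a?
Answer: -1/148334 ≈ -6.7415e-6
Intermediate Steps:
v = 0
g(A, b) = b (g(A, b) = 0 + b = b)
O = -148334 (O = 309*(-480) - 14 = -148320 - 14 = -148334)
1/O = 1/(-148334) = -1/148334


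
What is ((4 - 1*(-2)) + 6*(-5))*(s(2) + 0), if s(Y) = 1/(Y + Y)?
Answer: -6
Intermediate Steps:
s(Y) = 1/(2*Y)
((4 - 1*(-2)) + 6*(-5))*(s(2) + 0) = ((4 - 1*(-2)) + 6*(-5))*((½)/2 + 0) = ((4 + 2) - 30)*((½)*(½) + 0) = (6 - 30)*(¼ + 0) = -24*¼ = -6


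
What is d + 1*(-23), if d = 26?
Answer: 3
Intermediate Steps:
d + 1*(-23) = 26 + 1*(-23) = 26 - 23 = 3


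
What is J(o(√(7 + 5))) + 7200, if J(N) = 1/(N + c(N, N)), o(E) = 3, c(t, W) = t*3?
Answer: 86401/12 ≈ 7200.1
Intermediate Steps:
c(t, W) = 3*t
J(N) = 1/(4*N) (J(N) = 1/(N + 3*N) = 1/(4*N))
J(o(√(7 + 5))) + 7200 = (¼)/3 + 7200 = (¼)*(⅓) + 7200 = 1/12 + 7200 = 86401/12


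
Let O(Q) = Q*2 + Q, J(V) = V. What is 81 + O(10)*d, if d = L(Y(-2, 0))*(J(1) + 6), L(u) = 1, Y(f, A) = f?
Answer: 291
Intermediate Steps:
O(Q) = 3*Q (O(Q) = 2*Q + Q = 3*Q)
d = 7 (d = 1*(1 + 6) = 1*7 = 7)
81 + O(10)*d = 81 + (3*10)*7 = 81 + 30*7 = 81 + 210 = 291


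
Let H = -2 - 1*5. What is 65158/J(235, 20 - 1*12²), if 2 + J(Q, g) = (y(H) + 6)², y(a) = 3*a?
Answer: 65158/223 ≈ 292.19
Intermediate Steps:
H = -7 (H = -2 - 5 = -7)
J(Q, g) = 223 (J(Q, g) = -2 + (3*(-7) + 6)² = -2 + (-21 + 6)² = -2 + (-15)² = -2 + 225 = 223)
65158/J(235, 20 - 1*12²) = 65158/223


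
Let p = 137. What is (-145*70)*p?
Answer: -1390550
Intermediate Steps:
(-145*70)*p = -145*70*137 = -10150*137 = -1390550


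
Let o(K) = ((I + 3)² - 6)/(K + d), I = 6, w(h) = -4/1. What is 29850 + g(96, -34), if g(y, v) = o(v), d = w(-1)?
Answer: 1134225/38 ≈ 29848.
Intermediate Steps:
w(h) = -4 (w(h) = -4*1 = -4)
d = -4
o(K) = 75/(-4 + K) (o(K) = ((6 + 3)² - 6)/(K - 4) = (9² - 6)/(-4 + K) = (81 - 6)/(-4 + K) = 75/(-4 + K))
g(y, v) = 75/(-4 + v)
29850 + g(96, -34) = 29850 + 75/(-4 - 34) = 29850 + 75/(-38) = 29850 + 75*(-1/38) = 29850 - 75/38 = 1134225/38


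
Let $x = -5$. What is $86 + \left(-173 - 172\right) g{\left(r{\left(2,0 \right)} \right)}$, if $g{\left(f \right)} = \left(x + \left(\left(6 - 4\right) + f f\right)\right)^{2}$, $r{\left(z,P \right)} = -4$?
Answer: $-58219$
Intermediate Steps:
$g{\left(f \right)} = \left(-3 + f^{2}\right)^{2}$ ($g{\left(f \right)} = \left(-5 + \left(\left(6 - 4\right) + f f\right)\right)^{2} = \left(-5 + \left(2 + f^{2}\right)\right)^{2} = \left(-3 + f^{2}\right)^{2}$)
$86 + \left(-173 - 172\right) g{\left(r{\left(2,0 \right)} \right)} = 86 + \left(-173 - 172\right) \left(-3 + \left(-4\right)^{2}\right)^{2} = 86 + \left(-173 - 172\right) \left(-3 + 16\right)^{2} = 86 - 345 \cdot 13^{2} = 86 - 58305 = -58219$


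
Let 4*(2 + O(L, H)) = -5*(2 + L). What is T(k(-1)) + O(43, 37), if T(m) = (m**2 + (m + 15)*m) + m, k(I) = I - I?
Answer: -233/4 ≈ -58.250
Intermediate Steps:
O(L, H) = -9/2 - 5*L/4 (O(L, H) = -2 + (-5*(2 + L))/4 = -2 + (-10 - 5*L)/4 = -2 + (-5/2 - 5*L/4) = -9/2 - 5*L/4)
k(I) = 0
T(m) = m + m**2 + m*(15 + m) (T(m) = (m**2 + (15 + m)*m) + m = (m**2 + m*(15 + m)) + m = m + m**2 + m*(15 + m))
T(k(-1)) + O(43, 37) = 2*0*(8 + 0) + (-9/2 - 5/4*43) = 2*0*8 + (-9/2 - 215/4) = 0 - 233/4 = -233/4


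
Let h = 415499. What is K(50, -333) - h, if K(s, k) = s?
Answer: -415449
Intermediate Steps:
K(50, -333) - h = 50 - 1*415499 = 50 - 415499 = -415449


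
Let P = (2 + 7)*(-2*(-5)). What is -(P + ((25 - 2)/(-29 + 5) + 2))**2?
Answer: -4774225/576 ≈ -8288.6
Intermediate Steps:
P = 90 (P = 9*10 = 90)
-(P + ((25 - 2)/(-29 + 5) + 2))**2 = -(90 + ((25 - 2)/(-29 + 5) + 2))**2 = -(90 + (23/(-24) + 2))**2 = -(90 + (23*(-1/24) + 2))**2 = -(90 + (-23/24 + 2))**2 = -(90 + 25/24)**2 = -(2185/24)**2 = -1*4774225/576 = -4774225/576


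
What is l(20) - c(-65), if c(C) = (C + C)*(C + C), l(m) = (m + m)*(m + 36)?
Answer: -14660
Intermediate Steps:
l(m) = 2*m*(36 + m) (l(m) = (2*m)*(36 + m) = 2*m*(36 + m))
c(C) = 4*C² (c(C) = (2*C)*(2*C) = 4*C²)
l(20) - c(-65) = 2*20*(36 + 20) - 4*(-65)² = 2*20*56 - 4*4225 = 2240 - 1*16900 = 2240 - 16900 = -14660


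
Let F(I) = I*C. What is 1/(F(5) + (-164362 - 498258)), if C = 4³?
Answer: -1/662300 ≈ -1.5099e-6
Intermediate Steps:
C = 64
F(I) = 64*I (F(I) = I*64 = 64*I)
1/(F(5) + (-164362 - 498258)) = 1/(64*5 + (-164362 - 498258)) = 1/(320 - 662620) = 1/(-662300) = -1/662300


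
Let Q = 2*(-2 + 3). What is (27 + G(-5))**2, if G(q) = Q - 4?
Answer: 625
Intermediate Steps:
Q = 2 (Q = 2*1 = 2)
G(q) = -2 (G(q) = 2 - 4 = -2)
(27 + G(-5))**2 = (27 - 2)**2 = 25**2 = 625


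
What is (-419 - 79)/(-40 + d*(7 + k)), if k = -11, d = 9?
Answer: 249/38 ≈ 6.5526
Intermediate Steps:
(-419 - 79)/(-40 + d*(7 + k)) = (-419 - 79)/(-40 + 9*(7 - 11)) = -498/(-40 + 9*(-4)) = -498/(-40 - 36) = -498/(-76) = -498*(-1/76) = 249/38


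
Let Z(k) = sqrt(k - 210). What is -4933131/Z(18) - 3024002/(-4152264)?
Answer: 1512001/2076132 + 1644377*I*sqrt(3)/8 ≈ 0.72828 + 3.5602e+5*I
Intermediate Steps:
Z(k) = sqrt(-210 + k)
-4933131/Z(18) - 3024002/(-4152264) = -4933131/sqrt(-210 + 18) - 3024002/(-4152264) = -4933131*(-I*sqrt(3)/24) - 3024002*(-1/4152264) = -4933131*(-I*sqrt(3)/24) + 1512001/2076132 = -(-1644377)*I*sqrt(3)/8 + 1512001/2076132 = 1644377*I*sqrt(3)/8 + 1512001/2076132 = 1512001/2076132 + 1644377*I*sqrt(3)/8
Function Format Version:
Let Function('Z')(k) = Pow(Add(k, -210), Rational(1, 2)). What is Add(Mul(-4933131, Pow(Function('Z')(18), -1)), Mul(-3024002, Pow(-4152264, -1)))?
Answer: Add(Rational(1512001, 2076132), Mul(Rational(1644377, 8), I, Pow(3, Rational(1, 2)))) ≈ Add(0.72828, Mul(3.5602e+5, I))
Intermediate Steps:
Function('Z')(k) = Pow(Add(-210, k), Rational(1, 2))
Add(Mul(-4933131, Pow(Function('Z')(18), -1)), Mul(-3024002, Pow(-4152264, -1))) = Add(Mul(-4933131, Pow(Pow(Add(-210, 18), Rational(1, 2)), -1)), Mul(-3024002, Pow(-4152264, -1))) = Add(Mul(-4933131, Pow(Pow(-192, Rational(1, 2)), -1)), Mul(-3024002, Rational(-1, 4152264))) = Add(Mul(-4933131, Pow(Mul(8, I, Pow(3, Rational(1, 2))), -1)), Rational(1512001, 2076132)) = Add(Mul(-4933131, Mul(Rational(-1, 24), I, Pow(3, Rational(1, 2)))), Rational(1512001, 2076132)) = Add(Mul(Rational(1644377, 8), I, Pow(3, Rational(1, 2))), Rational(1512001, 2076132)) = Add(Rational(1512001, 2076132), Mul(Rational(1644377, 8), I, Pow(3, Rational(1, 2))))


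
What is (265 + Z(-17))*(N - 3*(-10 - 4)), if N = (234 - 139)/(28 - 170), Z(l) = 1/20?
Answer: 31111569/2840 ≈ 10955.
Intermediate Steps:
Z(l) = 1/20
N = -95/142 (N = 95/(-142) = 95*(-1/142) = -95/142 ≈ -0.66901)
(265 + Z(-17))*(N - 3*(-10 - 4)) = (265 + 1/20)*(-95/142 - 3*(-10 - 4)) = 5301*(-95/142 - 3*(-14))/20 = 5301*(-95/142 + 42)/20 = (5301/20)*(5869/142) = 31111569/2840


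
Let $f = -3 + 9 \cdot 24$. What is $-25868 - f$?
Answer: $-26081$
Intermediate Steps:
$f = 213$ ($f = -3 + 216 = 213$)
$-25868 - f = -25868 - 213 = -26081$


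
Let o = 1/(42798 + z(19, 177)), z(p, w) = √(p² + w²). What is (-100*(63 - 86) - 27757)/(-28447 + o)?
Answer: 265285263393639224/296443802551761963 - 25457*√31690/1482219012758809815 ≈ 0.89489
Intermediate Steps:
o = 1/(42798 + √31690) (o = 1/(42798 + √(19² + 177²)) = 1/(42798 + √(361 + 31329)) = 1/(42798 + √31690) ≈ 2.3269e-5)
(-100*(63 - 86) - 27757)/(-28447 + o) = (-100*(63 - 86) - 27757)/(-28447 + (21399/915818557 - √31690/1831637114)) = (-100*(-23) - 27757)/(-26052290469580/915818557 - √31690/1831637114) = (2300 - 27757)/(-26052290469580/915818557 - √31690/1831637114) = -25457/(-26052290469580/915818557 - √31690/1831637114)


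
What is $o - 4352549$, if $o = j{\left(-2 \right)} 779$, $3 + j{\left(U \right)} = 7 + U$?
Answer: $-4350991$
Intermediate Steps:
$j{\left(U \right)} = 4 + U$ ($j{\left(U \right)} = -3 + \left(7 + U\right) = 4 + U$)
$o = 1558$ ($o = \left(4 - 2\right) 779 = 2 \cdot 779 = 1558$)
$o - 4352549 = 1558 - 4352549 = -4350991$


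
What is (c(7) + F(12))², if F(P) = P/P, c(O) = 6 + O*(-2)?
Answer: 49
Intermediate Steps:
c(O) = 6 - 2*O
F(P) = 1
(c(7) + F(12))² = ((6 - 2*7) + 1)² = ((6 - 14) + 1)² = (-8 + 1)² = (-7)² = 49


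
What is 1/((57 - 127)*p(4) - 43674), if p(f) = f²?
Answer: -1/44794 ≈ -2.2324e-5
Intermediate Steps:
1/((57 - 127)*p(4) - 43674) = 1/((57 - 127)*4² - 43674) = 1/(-70*16 - 43674) = 1/(-1120 - 43674) = 1/(-44794) = -1/44794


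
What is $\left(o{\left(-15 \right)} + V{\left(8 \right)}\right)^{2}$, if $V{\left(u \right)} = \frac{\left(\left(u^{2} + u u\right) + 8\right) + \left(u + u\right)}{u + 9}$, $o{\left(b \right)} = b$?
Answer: $\frac{10609}{289} \approx 36.709$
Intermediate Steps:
$V{\left(u \right)} = \frac{8 + 2 u + 2 u^{2}}{9 + u}$ ($V{\left(u \right)} = \frac{\left(\left(u^{2} + u^{2}\right) + 8\right) + 2 u}{9 + u} = \frac{\left(2 u^{2} + 8\right) + 2 u}{9 + u} = \frac{\left(8 + 2 u^{2}\right) + 2 u}{9 + u} = \frac{8 + 2 u + 2 u^{2}}{9 + u}$)
$\left(o{\left(-15 \right)} + V{\left(8 \right)}\right)^{2} = \left(-15 + \frac{2 \left(4 + 8 + 8^{2}\right)}{9 + 8}\right)^{2} = \left(-15 + \frac{2 \left(4 + 8 + 64\right)}{17}\right)^{2} = \left(-15 + 2 \cdot \frac{1}{17} \cdot 76\right)^{2} = \left(-15 + \frac{152}{17}\right)^{2} = \left(- \frac{103}{17}\right)^{2} = \frac{10609}{289}$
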